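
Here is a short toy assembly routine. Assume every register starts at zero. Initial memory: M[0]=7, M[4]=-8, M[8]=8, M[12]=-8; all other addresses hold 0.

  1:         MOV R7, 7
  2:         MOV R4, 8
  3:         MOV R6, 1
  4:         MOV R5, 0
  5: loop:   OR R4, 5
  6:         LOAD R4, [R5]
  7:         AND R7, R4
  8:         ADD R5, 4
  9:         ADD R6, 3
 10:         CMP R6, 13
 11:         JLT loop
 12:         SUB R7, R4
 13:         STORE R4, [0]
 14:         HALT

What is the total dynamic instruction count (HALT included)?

35

R7=7
R4=8
R6=1
R5=0
R4=8|5=13
R4=M[0]=7
R7=7&7=7
R5=0+4=4
R6=1+3=4
CMP R6, 13  (cmp 4,13)
JLT loop: taken
R4=7|5=7
R4=M[4]=-8
R7=7&(-8)=0
R5=4+4=8
R6=4+3=7
CMP R6, 13  (cmp 7,13)
JLT loop: taken
R4=(-8)|5=-3
R4=M[8]=8
R7=0&8=0
R5=8+4=12
R6=7+3=10
CMP R6, 13  (cmp 10,13)
JLT loop: taken
R4=8|5=13
R4=M[12]=-8
R7=0&(-8)=0
R5=12+4=16
R6=10+3=13
CMP R6, 13  (cmp 13,13)
JLT loop: not taken
R7=0-(-8)=8
STORE R4, [0] → M[0]=-8
halt.
Total executed instructions: 35.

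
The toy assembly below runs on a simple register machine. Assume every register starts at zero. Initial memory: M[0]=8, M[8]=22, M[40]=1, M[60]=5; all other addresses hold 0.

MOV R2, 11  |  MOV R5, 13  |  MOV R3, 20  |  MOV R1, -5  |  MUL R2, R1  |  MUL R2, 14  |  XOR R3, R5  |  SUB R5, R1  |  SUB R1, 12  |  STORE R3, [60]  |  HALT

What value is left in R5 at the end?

after MOV R2, 11: R2=11
after MOV R5, 13: R5=13
after MOV R3, 20: R3=20
after MOV R1, -5: R1=-5
after MUL R2, R1: R2=11*(-5)=-55
after MUL R2, 14: R2=(-55)*14=-770
after XOR R3, R5: R3=20^13=25
after SUB R5, R1: R5=13-(-5)=18
after SUB R1, 12: R1=(-5)-12=-17
STORE R3, [60] → M[60]=25
halt.

18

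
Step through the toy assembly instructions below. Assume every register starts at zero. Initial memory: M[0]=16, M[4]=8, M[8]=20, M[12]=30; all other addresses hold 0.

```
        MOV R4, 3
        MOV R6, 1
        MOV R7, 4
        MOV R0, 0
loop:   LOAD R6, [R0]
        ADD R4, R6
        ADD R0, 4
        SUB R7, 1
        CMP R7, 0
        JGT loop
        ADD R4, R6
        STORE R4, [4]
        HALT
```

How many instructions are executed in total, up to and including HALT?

31

R4=3
R6=1
R7=4
R0=0
R6=M[0]=16
R4=3+16=19
R0=0+4=4
R7=4-1=3
CMP R7, 0  (cmp 3,0)
JGT loop: taken
R6=M[4]=8
R4=19+8=27
R0=4+4=8
R7=3-1=2
CMP R7, 0  (cmp 2,0)
JGT loop: taken
R6=M[8]=20
R4=27+20=47
R0=8+4=12
R7=2-1=1
CMP R7, 0  (cmp 1,0)
JGT loop: taken
R6=M[12]=30
R4=47+30=77
R0=12+4=16
R7=1-1=0
CMP R7, 0  (cmp 0,0)
JGT loop: not taken
R4=77+30=107
STORE R4, [4] → M[4]=107
halt.
Total executed instructions: 31.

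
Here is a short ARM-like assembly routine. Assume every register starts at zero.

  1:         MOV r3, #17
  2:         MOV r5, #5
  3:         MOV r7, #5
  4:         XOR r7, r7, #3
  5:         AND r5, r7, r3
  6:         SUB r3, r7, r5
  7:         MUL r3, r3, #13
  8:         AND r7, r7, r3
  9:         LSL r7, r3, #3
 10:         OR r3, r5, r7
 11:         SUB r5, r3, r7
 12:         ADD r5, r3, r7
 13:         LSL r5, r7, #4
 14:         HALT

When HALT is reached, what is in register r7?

624

after MOV r3, #17: r3=17
after MOV r5, #5: r5=5
after MOV r7, #5: r7=5
after XOR r7, r7, #3: r7=5^3=6
after AND r5, r7, r3: r5=6&17=0
after SUB r3, r7, r5: r3=6-0=6
after MUL r3, r3, #13: r3=6*13=78
after AND r7, r7, r3: r7=6&78=6
after LSL r7, r3, #3: r7=78<<3=624
after OR r3, r5, r7: r3=0|624=624
after SUB r5, r3, r7: r5=624-624=0
after ADD r5, r3, r7: r5=624+624=1248
after LSL r5, r7, #4: r5=624<<4=9984
halt.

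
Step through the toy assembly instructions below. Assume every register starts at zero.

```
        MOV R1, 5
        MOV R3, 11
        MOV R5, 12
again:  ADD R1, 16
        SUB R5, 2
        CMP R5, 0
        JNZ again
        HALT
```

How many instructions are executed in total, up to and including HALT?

28

R1=5
R3=11
R5=12
R1=5+16=21
R5=12-2=10
CMP R5, 0  (cmp 10,0)
JNZ again: taken
R1=21+16=37
R5=10-2=8
CMP R5, 0  (cmp 8,0)
JNZ again: taken
R1=37+16=53
R5=8-2=6
CMP R5, 0  (cmp 6,0)
JNZ again: taken
R1=53+16=69
R5=6-2=4
CMP R5, 0  (cmp 4,0)
JNZ again: taken
R1=69+16=85
R5=4-2=2
CMP R5, 0  (cmp 2,0)
JNZ again: taken
R1=85+16=101
R5=2-2=0
CMP R5, 0  (cmp 0,0)
JNZ again: not taken
halt.
Total executed instructions: 28.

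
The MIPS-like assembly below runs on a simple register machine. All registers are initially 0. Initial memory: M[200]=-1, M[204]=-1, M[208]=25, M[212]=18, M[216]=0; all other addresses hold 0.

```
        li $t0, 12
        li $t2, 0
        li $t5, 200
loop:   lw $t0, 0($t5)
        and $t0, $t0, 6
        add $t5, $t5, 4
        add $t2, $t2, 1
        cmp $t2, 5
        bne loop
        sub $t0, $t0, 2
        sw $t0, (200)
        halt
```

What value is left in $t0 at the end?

after li $t0, 12: $t0=12
after li $t2, 0: $t2=0
after li $t5, 200: $t5=200
after lw $t0, 0($t5): $t0=M[200]=-1
after and $t0, $t0, 6: $t0=(-1)&6=6
after add $t5, $t5, 4: $t5=200+4=204
after add $t2, $t2, 1: $t2=0+1=1
cmp $t2, 5  (cmp 1,5)
bne loop: taken
after lw $t0, 0($t5): $t0=M[204]=-1
after and $t0, $t0, 6: $t0=(-1)&6=6
after add $t5, $t5, 4: $t5=204+4=208
after add $t2, $t2, 1: $t2=1+1=2
cmp $t2, 5  (cmp 2,5)
bne loop: taken
after lw $t0, 0($t5): $t0=M[208]=25
after and $t0, $t0, 6: $t0=25&6=0
after add $t5, $t5, 4: $t5=208+4=212
after add $t2, $t2, 1: $t2=2+1=3
cmp $t2, 5  (cmp 3,5)
bne loop: taken
after lw $t0, 0($t5): $t0=M[212]=18
after and $t0, $t0, 6: $t0=18&6=2
after add $t5, $t5, 4: $t5=212+4=216
after add $t2, $t2, 1: $t2=3+1=4
cmp $t2, 5  (cmp 4,5)
bne loop: taken
after lw $t0, 0($t5): $t0=M[216]=0
after and $t0, $t0, 6: $t0=0&6=0
after add $t5, $t5, 4: $t5=216+4=220
after add $t2, $t2, 1: $t2=4+1=5
cmp $t2, 5  (cmp 5,5)
bne loop: not taken
after sub $t0, $t0, 2: $t0=0-2=-2
sw $t0, (200) → M[200]=-2
halt.

-2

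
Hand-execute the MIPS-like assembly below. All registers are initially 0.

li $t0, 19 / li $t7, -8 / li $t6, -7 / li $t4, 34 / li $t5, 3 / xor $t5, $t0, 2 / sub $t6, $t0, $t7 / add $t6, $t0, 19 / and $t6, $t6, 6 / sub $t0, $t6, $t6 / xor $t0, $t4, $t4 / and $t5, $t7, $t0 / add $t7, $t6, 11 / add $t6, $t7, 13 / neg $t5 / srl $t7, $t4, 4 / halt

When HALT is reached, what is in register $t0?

0

li $t0, 19 → $t0=19
li $t7, -8 → $t7=-8
li $t6, -7 → $t6=-7
li $t4, 34 → $t4=34
li $t5, 3 → $t5=3
xor $t5, $t0, 2 → $t5=19^2=17
sub $t6, $t0, $t7 → $t6=19-(-8)=27
add $t6, $t0, 19 → $t6=19+19=38
and $t6, $t6, 6 → $t6=38&6=6
sub $t0, $t6, $t6 → $t0=6-6=0
xor $t0, $t4, $t4 → $t0=34^34=0
and $t5, $t7, $t0 → $t5=(-8)&0=0
add $t7, $t6, 11 → $t7=6+11=17
add $t6, $t7, 13 → $t6=17+13=30
neg $t5 → $t5=-(0)=0
srl $t7, $t4, 4 → $t7=34>>4=2
halt.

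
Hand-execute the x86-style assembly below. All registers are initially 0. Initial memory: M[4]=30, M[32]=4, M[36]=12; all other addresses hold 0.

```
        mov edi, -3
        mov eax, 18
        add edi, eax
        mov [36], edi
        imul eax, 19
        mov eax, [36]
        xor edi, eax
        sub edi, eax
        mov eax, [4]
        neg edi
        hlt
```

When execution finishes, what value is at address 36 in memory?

after mov edi, -3: edi=-3
after mov eax, 18: eax=18
after add edi, eax: edi=(-3)+18=15
mov [36], edi → M[36]=15
after imul eax, 19: eax=18*19=342
after mov eax, [36]: eax=M[36]=15
after xor edi, eax: edi=15^15=0
after sub edi, eax: edi=0-15=-15
after mov eax, [4]: eax=M[4]=30
after neg edi: edi=-(-15)=15
halt.

15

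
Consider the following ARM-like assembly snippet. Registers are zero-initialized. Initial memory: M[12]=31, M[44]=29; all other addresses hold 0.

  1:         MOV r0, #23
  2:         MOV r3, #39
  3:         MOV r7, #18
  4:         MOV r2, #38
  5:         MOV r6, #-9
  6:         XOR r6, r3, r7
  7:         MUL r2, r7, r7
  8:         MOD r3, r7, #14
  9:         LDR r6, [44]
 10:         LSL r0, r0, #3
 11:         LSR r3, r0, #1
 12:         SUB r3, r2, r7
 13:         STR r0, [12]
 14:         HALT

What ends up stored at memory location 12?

MOV r0, #23 → r0=23
MOV r3, #39 → r3=39
MOV r7, #18 → r7=18
MOV r2, #38 → r2=38
MOV r6, #-9 → r6=-9
XOR r6, r3, r7 → r6=39^18=53
MUL r2, r7, r7 → r2=18*18=324
MOD r3, r7, #14 → r3=18%14=4
LDR r6, [44] → r6=M[44]=29
LSL r0, r0, #3 → r0=23<<3=184
LSR r3, r0, #1 → r3=184>>1=92
SUB r3, r2, r7 → r3=324-18=306
STR r0, [12] → M[12]=184
halt.

184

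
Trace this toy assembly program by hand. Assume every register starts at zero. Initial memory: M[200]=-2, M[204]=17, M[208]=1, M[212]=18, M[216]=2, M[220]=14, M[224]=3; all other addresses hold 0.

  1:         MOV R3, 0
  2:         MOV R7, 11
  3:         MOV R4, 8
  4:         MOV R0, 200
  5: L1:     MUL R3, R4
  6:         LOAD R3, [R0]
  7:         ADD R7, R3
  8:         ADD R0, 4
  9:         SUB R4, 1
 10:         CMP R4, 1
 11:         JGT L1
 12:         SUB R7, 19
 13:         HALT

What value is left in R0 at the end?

MOV R3, 0 → R3=0
MOV R7, 11 → R7=11
MOV R4, 8 → R4=8
MOV R0, 200 → R0=200
MUL R3, R4 → R3=0*8=0
LOAD R3, [R0] → R3=M[200]=-2
ADD R7, R3 → R7=11+(-2)=9
ADD R0, 4 → R0=200+4=204
SUB R4, 1 → R4=8-1=7
CMP R4, 1  (cmp 7,1)
JGT L1: taken
MUL R3, R4 → R3=(-2)*7=-14
LOAD R3, [R0] → R3=M[204]=17
ADD R7, R3 → R7=9+17=26
ADD R0, 4 → R0=204+4=208
SUB R4, 1 → R4=7-1=6
CMP R4, 1  (cmp 6,1)
JGT L1: taken
MUL R3, R4 → R3=17*6=102
LOAD R3, [R0] → R3=M[208]=1
ADD R7, R3 → R7=26+1=27
ADD R0, 4 → R0=208+4=212
SUB R4, 1 → R4=6-1=5
CMP R4, 1  (cmp 5,1)
JGT L1: taken
MUL R3, R4 → R3=1*5=5
LOAD R3, [R0] → R3=M[212]=18
ADD R7, R3 → R7=27+18=45
ADD R0, 4 → R0=212+4=216
SUB R4, 1 → R4=5-1=4
CMP R4, 1  (cmp 4,1)
JGT L1: taken
MUL R3, R4 → R3=18*4=72
LOAD R3, [R0] → R3=M[216]=2
ADD R7, R3 → R7=45+2=47
ADD R0, 4 → R0=216+4=220
SUB R4, 1 → R4=4-1=3
CMP R4, 1  (cmp 3,1)
JGT L1: taken
MUL R3, R4 → R3=2*3=6
LOAD R3, [R0] → R3=M[220]=14
ADD R7, R3 → R7=47+14=61
ADD R0, 4 → R0=220+4=224
SUB R4, 1 → R4=3-1=2
CMP R4, 1  (cmp 2,1)
JGT L1: taken
MUL R3, R4 → R3=14*2=28
LOAD R3, [R0] → R3=M[224]=3
ADD R7, R3 → R7=61+3=64
ADD R0, 4 → R0=224+4=228
SUB R4, 1 → R4=2-1=1
CMP R4, 1  (cmp 1,1)
JGT L1: not taken
SUB R7, 19 → R7=64-19=45
halt.

228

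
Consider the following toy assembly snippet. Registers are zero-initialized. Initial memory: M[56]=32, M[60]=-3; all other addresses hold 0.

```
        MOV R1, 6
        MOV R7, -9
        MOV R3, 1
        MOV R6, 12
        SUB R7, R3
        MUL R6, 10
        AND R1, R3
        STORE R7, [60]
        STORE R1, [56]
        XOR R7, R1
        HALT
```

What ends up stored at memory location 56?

R1=6
R7=-9
R3=1
R6=12
R7=(-9)-1=-10
R6=12*10=120
R1=6&1=0
STORE R7, [60] → M[60]=-10
STORE R1, [56] → M[56]=0
R7=(-10)^0=-10
halt.

0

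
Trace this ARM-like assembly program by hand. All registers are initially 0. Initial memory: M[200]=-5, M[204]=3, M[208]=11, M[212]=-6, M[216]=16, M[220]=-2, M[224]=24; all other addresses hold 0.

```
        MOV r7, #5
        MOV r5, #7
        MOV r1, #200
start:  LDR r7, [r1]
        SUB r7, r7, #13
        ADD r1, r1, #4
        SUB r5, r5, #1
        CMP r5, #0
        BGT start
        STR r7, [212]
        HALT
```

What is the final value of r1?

r7=5
r5=7
r1=200
r7=M[200]=-5
r7=(-5)-13=-18
r1=200+4=204
r5=7-1=6
CMP r5, #0  (cmp 6,0)
BGT start: taken
r7=M[204]=3
r7=3-13=-10
r1=204+4=208
r5=6-1=5
CMP r5, #0  (cmp 5,0)
BGT start: taken
r7=M[208]=11
r7=11-13=-2
r1=208+4=212
r5=5-1=4
CMP r5, #0  (cmp 4,0)
BGT start: taken
r7=M[212]=-6
r7=(-6)-13=-19
r1=212+4=216
r5=4-1=3
CMP r5, #0  (cmp 3,0)
BGT start: taken
r7=M[216]=16
r7=16-13=3
r1=216+4=220
r5=3-1=2
CMP r5, #0  (cmp 2,0)
BGT start: taken
r7=M[220]=-2
r7=(-2)-13=-15
r1=220+4=224
r5=2-1=1
CMP r5, #0  (cmp 1,0)
BGT start: taken
r7=M[224]=24
r7=24-13=11
r1=224+4=228
r5=1-1=0
CMP r5, #0  (cmp 0,0)
BGT start: not taken
STR r7, [212] → M[212]=11
halt.

228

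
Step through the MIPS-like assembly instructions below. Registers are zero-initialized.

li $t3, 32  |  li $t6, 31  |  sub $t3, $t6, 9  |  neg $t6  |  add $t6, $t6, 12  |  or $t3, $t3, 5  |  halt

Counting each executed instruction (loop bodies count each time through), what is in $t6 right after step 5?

li $t3, 32 → $t3=32
li $t6, 31 → $t6=31
sub $t3, $t6, 9 → $t3=31-9=22
neg $t6 → $t6=-(31)=-31
add $t6, $t6, 12 → $t6=(-31)+12=-19
After step 5: $t6 = -19.

-19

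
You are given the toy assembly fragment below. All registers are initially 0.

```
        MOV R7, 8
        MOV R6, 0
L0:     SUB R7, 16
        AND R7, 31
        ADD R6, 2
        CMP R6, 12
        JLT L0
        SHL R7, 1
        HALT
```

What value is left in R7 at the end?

MOV R7, 8 → R7=8
MOV R6, 0 → R6=0
SUB R7, 16 → R7=8-16=-8
AND R7, 31 → R7=(-8)&31=24
ADD R6, 2 → R6=0+2=2
CMP R6, 12  (cmp 2,12)
JLT L0: taken
SUB R7, 16 → R7=24-16=8
AND R7, 31 → R7=8&31=8
ADD R6, 2 → R6=2+2=4
CMP R6, 12  (cmp 4,12)
JLT L0: taken
SUB R7, 16 → R7=8-16=-8
AND R7, 31 → R7=(-8)&31=24
ADD R6, 2 → R6=4+2=6
CMP R6, 12  (cmp 6,12)
JLT L0: taken
SUB R7, 16 → R7=24-16=8
AND R7, 31 → R7=8&31=8
ADD R6, 2 → R6=6+2=8
CMP R6, 12  (cmp 8,12)
JLT L0: taken
SUB R7, 16 → R7=8-16=-8
AND R7, 31 → R7=(-8)&31=24
ADD R6, 2 → R6=8+2=10
CMP R6, 12  (cmp 10,12)
JLT L0: taken
SUB R7, 16 → R7=24-16=8
AND R7, 31 → R7=8&31=8
ADD R6, 2 → R6=10+2=12
CMP R6, 12  (cmp 12,12)
JLT L0: not taken
SHL R7, 1 → R7=8<<1=16
halt.

16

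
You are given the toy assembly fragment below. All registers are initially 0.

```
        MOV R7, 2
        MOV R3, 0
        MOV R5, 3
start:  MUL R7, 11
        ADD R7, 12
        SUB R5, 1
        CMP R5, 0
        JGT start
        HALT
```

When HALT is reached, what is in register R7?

MOV R7, 2 → R7=2
MOV R3, 0 → R3=0
MOV R5, 3 → R5=3
MUL R7, 11 → R7=2*11=22
ADD R7, 12 → R7=22+12=34
SUB R5, 1 → R5=3-1=2
CMP R5, 0  (cmp 2,0)
JGT start: taken
MUL R7, 11 → R7=34*11=374
ADD R7, 12 → R7=374+12=386
SUB R5, 1 → R5=2-1=1
CMP R5, 0  (cmp 1,0)
JGT start: taken
MUL R7, 11 → R7=386*11=4246
ADD R7, 12 → R7=4246+12=4258
SUB R5, 1 → R5=1-1=0
CMP R5, 0  (cmp 0,0)
JGT start: not taken
halt.

4258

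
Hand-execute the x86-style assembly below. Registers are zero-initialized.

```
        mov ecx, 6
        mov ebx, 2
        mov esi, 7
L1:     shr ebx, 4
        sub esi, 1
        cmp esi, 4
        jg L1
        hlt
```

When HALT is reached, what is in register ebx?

after mov ecx, 6: ecx=6
after mov ebx, 2: ebx=2
after mov esi, 7: esi=7
after shr ebx, 4: ebx=2>>4=0
after sub esi, 1: esi=7-1=6
cmp esi, 4  (cmp 6,4)
jg L1: taken
after shr ebx, 4: ebx=0>>4=0
after sub esi, 1: esi=6-1=5
cmp esi, 4  (cmp 5,4)
jg L1: taken
after shr ebx, 4: ebx=0>>4=0
after sub esi, 1: esi=5-1=4
cmp esi, 4  (cmp 4,4)
jg L1: not taken
halt.

0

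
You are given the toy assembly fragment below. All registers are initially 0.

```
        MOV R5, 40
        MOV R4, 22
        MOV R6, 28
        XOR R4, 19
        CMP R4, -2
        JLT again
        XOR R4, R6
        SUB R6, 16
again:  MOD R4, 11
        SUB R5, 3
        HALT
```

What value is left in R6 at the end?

R5=40
R4=22
R6=28
R4=22^19=5
CMP R4, -2  (cmp 5,-2)
JLT again: not taken
R4=5^28=25
R6=28-16=12
R4=25%11=3
R5=40-3=37
halt.

12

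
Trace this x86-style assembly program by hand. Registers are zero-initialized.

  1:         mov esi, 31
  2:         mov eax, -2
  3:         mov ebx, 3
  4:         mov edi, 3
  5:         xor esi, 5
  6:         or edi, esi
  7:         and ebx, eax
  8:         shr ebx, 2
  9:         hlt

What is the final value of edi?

27

esi=31
eax=-2
ebx=3
edi=3
esi=31^5=26
edi=3|26=27
ebx=3&(-2)=2
ebx=2>>2=0
halt.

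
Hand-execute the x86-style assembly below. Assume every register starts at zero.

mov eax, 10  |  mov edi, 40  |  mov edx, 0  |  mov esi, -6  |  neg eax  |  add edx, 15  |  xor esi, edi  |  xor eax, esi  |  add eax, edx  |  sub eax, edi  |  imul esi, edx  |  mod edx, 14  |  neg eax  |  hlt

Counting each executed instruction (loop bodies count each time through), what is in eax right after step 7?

after mov eax, 10: eax=10
after mov edi, 40: edi=40
after mov edx, 0: edx=0
after mov esi, -6: esi=-6
after neg eax: eax=-(10)=-10
after add edx, 15: edx=0+15=15
after xor esi, edi: esi=(-6)^40=-46
After step 7: eax = -10.

-10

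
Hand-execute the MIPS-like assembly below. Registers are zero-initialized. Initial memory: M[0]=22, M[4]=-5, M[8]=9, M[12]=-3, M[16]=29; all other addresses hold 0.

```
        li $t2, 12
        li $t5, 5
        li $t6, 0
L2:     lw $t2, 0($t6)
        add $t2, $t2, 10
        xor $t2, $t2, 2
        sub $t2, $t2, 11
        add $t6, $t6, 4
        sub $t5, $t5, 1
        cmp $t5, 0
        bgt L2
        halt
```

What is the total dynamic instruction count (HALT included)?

after li $t2, 12: $t2=12
after li $t5, 5: $t5=5
after li $t6, 0: $t6=0
after lw $t2, 0($t6): $t2=M[0]=22
after add $t2, $t2, 10: $t2=22+10=32
after xor $t2, $t2, 2: $t2=32^2=34
after sub $t2, $t2, 11: $t2=34-11=23
after add $t6, $t6, 4: $t6=0+4=4
after sub $t5, $t5, 1: $t5=5-1=4
cmp $t5, 0  (cmp 4,0)
bgt L2: taken
after lw $t2, 0($t6): $t2=M[4]=-5
after add $t2, $t2, 10: $t2=(-5)+10=5
after xor $t2, $t2, 2: $t2=5^2=7
after sub $t2, $t2, 11: $t2=7-11=-4
after add $t6, $t6, 4: $t6=4+4=8
after sub $t5, $t5, 1: $t5=4-1=3
cmp $t5, 0  (cmp 3,0)
bgt L2: taken
after lw $t2, 0($t6): $t2=M[8]=9
after add $t2, $t2, 10: $t2=9+10=19
after xor $t2, $t2, 2: $t2=19^2=17
after sub $t2, $t2, 11: $t2=17-11=6
after add $t6, $t6, 4: $t6=8+4=12
after sub $t5, $t5, 1: $t5=3-1=2
cmp $t5, 0  (cmp 2,0)
bgt L2: taken
after lw $t2, 0($t6): $t2=M[12]=-3
after add $t2, $t2, 10: $t2=(-3)+10=7
after xor $t2, $t2, 2: $t2=7^2=5
after sub $t2, $t2, 11: $t2=5-11=-6
after add $t6, $t6, 4: $t6=12+4=16
after sub $t5, $t5, 1: $t5=2-1=1
cmp $t5, 0  (cmp 1,0)
bgt L2: taken
after lw $t2, 0($t6): $t2=M[16]=29
after add $t2, $t2, 10: $t2=29+10=39
after xor $t2, $t2, 2: $t2=39^2=37
after sub $t2, $t2, 11: $t2=37-11=26
after add $t6, $t6, 4: $t6=16+4=20
after sub $t5, $t5, 1: $t5=1-1=0
cmp $t5, 0  (cmp 0,0)
bgt L2: not taken
halt.
Total executed instructions: 44.

44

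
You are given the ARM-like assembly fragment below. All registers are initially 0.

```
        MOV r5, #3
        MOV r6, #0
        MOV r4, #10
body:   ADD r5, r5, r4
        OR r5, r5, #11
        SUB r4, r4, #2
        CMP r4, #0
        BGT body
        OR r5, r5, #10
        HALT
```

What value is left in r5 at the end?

r5=3
r6=0
r4=10
r5=3+10=13
r5=13|11=15
r4=10-2=8
CMP r4, #0  (cmp 8,0)
BGT body: taken
r5=15+8=23
r5=23|11=31
r4=8-2=6
CMP r4, #0  (cmp 6,0)
BGT body: taken
r5=31+6=37
r5=37|11=47
r4=6-2=4
CMP r4, #0  (cmp 4,0)
BGT body: taken
r5=47+4=51
r5=51|11=59
r4=4-2=2
CMP r4, #0  (cmp 2,0)
BGT body: taken
r5=59+2=61
r5=61|11=63
r4=2-2=0
CMP r4, #0  (cmp 0,0)
BGT body: not taken
r5=63|10=63
halt.

63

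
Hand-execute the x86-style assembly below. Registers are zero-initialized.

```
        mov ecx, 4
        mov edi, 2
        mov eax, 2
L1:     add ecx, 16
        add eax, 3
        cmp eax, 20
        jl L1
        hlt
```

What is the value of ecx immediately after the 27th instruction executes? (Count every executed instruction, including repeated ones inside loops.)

100

ecx=4
edi=2
eax=2
ecx=4+16=20
eax=2+3=5
cmp eax, 20  (cmp 5,20)
jl L1: taken
ecx=20+16=36
eax=5+3=8
cmp eax, 20  (cmp 8,20)
jl L1: taken
ecx=36+16=52
eax=8+3=11
cmp eax, 20  (cmp 11,20)
jl L1: taken
ecx=52+16=68
eax=11+3=14
cmp eax, 20  (cmp 14,20)
jl L1: taken
ecx=68+16=84
eax=14+3=17
cmp eax, 20  (cmp 17,20)
jl L1: taken
ecx=84+16=100
eax=17+3=20
cmp eax, 20  (cmp 20,20)
jl L1: not taken
After step 27: ecx = 100.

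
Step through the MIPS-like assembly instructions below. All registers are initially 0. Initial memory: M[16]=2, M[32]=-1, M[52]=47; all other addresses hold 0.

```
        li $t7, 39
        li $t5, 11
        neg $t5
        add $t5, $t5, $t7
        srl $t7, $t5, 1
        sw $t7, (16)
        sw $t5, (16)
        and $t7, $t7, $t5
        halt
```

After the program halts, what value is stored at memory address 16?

li $t7, 39 → $t7=39
li $t5, 11 → $t5=11
neg $t5 → $t5=-(11)=-11
add $t5, $t5, $t7 → $t5=(-11)+39=28
srl $t7, $t5, 1 → $t7=28>>1=14
sw $t7, (16) → M[16]=14
sw $t5, (16) → M[16]=28
and $t7, $t7, $t5 → $t7=14&28=12
halt.

28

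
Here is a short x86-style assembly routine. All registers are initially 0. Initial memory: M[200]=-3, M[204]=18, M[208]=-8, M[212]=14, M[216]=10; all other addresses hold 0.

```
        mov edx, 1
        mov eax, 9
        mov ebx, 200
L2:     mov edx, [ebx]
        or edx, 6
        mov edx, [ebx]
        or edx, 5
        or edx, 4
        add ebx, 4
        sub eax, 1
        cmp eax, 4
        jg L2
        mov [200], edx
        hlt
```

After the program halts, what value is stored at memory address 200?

15

after mov edx, 1: edx=1
after mov eax, 9: eax=9
after mov ebx, 200: ebx=200
after mov edx, [ebx]: edx=M[200]=-3
after or edx, 6: edx=(-3)|6=-1
after mov edx, [ebx]: edx=M[200]=-3
after or edx, 5: edx=(-3)|5=-3
after or edx, 4: edx=(-3)|4=-3
after add ebx, 4: ebx=200+4=204
after sub eax, 1: eax=9-1=8
cmp eax, 4  (cmp 8,4)
jg L2: taken
after mov edx, [ebx]: edx=M[204]=18
after or edx, 6: edx=18|6=22
after mov edx, [ebx]: edx=M[204]=18
after or edx, 5: edx=18|5=23
after or edx, 4: edx=23|4=23
after add ebx, 4: ebx=204+4=208
after sub eax, 1: eax=8-1=7
cmp eax, 4  (cmp 7,4)
jg L2: taken
after mov edx, [ebx]: edx=M[208]=-8
after or edx, 6: edx=(-8)|6=-2
after mov edx, [ebx]: edx=M[208]=-8
after or edx, 5: edx=(-8)|5=-3
after or edx, 4: edx=(-3)|4=-3
after add ebx, 4: ebx=208+4=212
after sub eax, 1: eax=7-1=6
cmp eax, 4  (cmp 6,4)
jg L2: taken
after mov edx, [ebx]: edx=M[212]=14
after or edx, 6: edx=14|6=14
after mov edx, [ebx]: edx=M[212]=14
after or edx, 5: edx=14|5=15
after or edx, 4: edx=15|4=15
after add ebx, 4: ebx=212+4=216
after sub eax, 1: eax=6-1=5
cmp eax, 4  (cmp 5,4)
jg L2: taken
after mov edx, [ebx]: edx=M[216]=10
after or edx, 6: edx=10|6=14
after mov edx, [ebx]: edx=M[216]=10
after or edx, 5: edx=10|5=15
after or edx, 4: edx=15|4=15
after add ebx, 4: ebx=216+4=220
after sub eax, 1: eax=5-1=4
cmp eax, 4  (cmp 4,4)
jg L2: not taken
mov [200], edx → M[200]=15
halt.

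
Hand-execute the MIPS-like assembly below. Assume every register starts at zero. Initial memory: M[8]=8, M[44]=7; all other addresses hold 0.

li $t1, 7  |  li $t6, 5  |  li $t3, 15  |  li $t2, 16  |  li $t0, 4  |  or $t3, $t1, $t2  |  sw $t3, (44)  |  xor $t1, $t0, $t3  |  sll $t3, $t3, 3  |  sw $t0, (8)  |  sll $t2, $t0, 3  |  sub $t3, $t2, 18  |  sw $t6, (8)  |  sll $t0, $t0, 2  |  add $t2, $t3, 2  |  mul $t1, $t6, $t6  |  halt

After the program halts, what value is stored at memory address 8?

5

li $t1, 7 → $t1=7
li $t6, 5 → $t6=5
li $t3, 15 → $t3=15
li $t2, 16 → $t2=16
li $t0, 4 → $t0=4
or $t3, $t1, $t2 → $t3=7|16=23
sw $t3, (44) → M[44]=23
xor $t1, $t0, $t3 → $t1=4^23=19
sll $t3, $t3, 3 → $t3=23<<3=184
sw $t0, (8) → M[8]=4
sll $t2, $t0, 3 → $t2=4<<3=32
sub $t3, $t2, 18 → $t3=32-18=14
sw $t6, (8) → M[8]=5
sll $t0, $t0, 2 → $t0=4<<2=16
add $t2, $t3, 2 → $t2=14+2=16
mul $t1, $t6, $t6 → $t1=5*5=25
halt.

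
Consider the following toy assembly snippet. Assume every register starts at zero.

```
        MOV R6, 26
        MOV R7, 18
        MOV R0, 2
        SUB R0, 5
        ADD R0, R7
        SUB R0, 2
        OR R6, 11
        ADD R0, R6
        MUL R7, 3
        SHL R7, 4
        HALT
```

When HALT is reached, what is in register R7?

R6=26
R7=18
R0=2
R0=2-5=-3
R0=(-3)+18=15
R0=15-2=13
R6=26|11=27
R0=13+27=40
R7=18*3=54
R7=54<<4=864
halt.

864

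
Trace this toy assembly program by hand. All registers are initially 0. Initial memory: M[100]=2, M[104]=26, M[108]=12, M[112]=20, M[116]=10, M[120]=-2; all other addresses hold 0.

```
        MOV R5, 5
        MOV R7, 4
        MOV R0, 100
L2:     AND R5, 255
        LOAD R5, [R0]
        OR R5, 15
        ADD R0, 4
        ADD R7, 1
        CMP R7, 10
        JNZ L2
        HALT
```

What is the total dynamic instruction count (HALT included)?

R5=5
R7=4
R0=100
R5=5&255=5
R5=M[100]=2
R5=2|15=15
R0=100+4=104
R7=4+1=5
CMP R7, 10  (cmp 5,10)
JNZ L2: taken
R5=15&255=15
R5=M[104]=26
R5=26|15=31
R0=104+4=108
R7=5+1=6
CMP R7, 10  (cmp 6,10)
JNZ L2: taken
R5=31&255=31
R5=M[108]=12
R5=12|15=15
R0=108+4=112
R7=6+1=7
CMP R7, 10  (cmp 7,10)
JNZ L2: taken
R5=15&255=15
R5=M[112]=20
R5=20|15=31
R0=112+4=116
R7=7+1=8
CMP R7, 10  (cmp 8,10)
JNZ L2: taken
R5=31&255=31
R5=M[116]=10
R5=10|15=15
R0=116+4=120
R7=8+1=9
CMP R7, 10  (cmp 9,10)
JNZ L2: taken
R5=15&255=15
R5=M[120]=-2
R5=(-2)|15=-1
R0=120+4=124
R7=9+1=10
CMP R7, 10  (cmp 10,10)
JNZ L2: not taken
halt.
Total executed instructions: 46.

46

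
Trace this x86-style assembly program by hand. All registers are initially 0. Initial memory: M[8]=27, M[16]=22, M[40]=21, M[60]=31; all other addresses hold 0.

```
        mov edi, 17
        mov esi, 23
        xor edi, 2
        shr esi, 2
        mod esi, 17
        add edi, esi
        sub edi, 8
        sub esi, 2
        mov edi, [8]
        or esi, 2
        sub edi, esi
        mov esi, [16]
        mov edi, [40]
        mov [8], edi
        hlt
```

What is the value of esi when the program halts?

22

after mov edi, 17: edi=17
after mov esi, 23: esi=23
after xor edi, 2: edi=17^2=19
after shr esi, 2: esi=23>>2=5
after mod esi, 17: esi=5%17=5
after add edi, esi: edi=19+5=24
after sub edi, 8: edi=24-8=16
after sub esi, 2: esi=5-2=3
after mov edi, [8]: edi=M[8]=27
after or esi, 2: esi=3|2=3
after sub edi, esi: edi=27-3=24
after mov esi, [16]: esi=M[16]=22
after mov edi, [40]: edi=M[40]=21
mov [8], edi → M[8]=21
halt.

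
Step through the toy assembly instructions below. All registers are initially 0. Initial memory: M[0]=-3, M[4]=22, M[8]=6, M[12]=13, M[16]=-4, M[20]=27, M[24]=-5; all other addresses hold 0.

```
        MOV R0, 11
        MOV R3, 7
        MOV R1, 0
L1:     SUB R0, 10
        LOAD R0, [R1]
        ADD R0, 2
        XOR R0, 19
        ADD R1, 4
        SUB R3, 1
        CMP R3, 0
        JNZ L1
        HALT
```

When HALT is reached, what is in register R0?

-18

after MOV R0, 11: R0=11
after MOV R3, 7: R3=7
after MOV R1, 0: R1=0
after SUB R0, 10: R0=11-10=1
after LOAD R0, [R1]: R0=M[0]=-3
after ADD R0, 2: R0=(-3)+2=-1
after XOR R0, 19: R0=(-1)^19=-20
after ADD R1, 4: R1=0+4=4
after SUB R3, 1: R3=7-1=6
CMP R3, 0  (cmp 6,0)
JNZ L1: taken
after SUB R0, 10: R0=(-20)-10=-30
after LOAD R0, [R1]: R0=M[4]=22
after ADD R0, 2: R0=22+2=24
after XOR R0, 19: R0=24^19=11
after ADD R1, 4: R1=4+4=8
after SUB R3, 1: R3=6-1=5
CMP R3, 0  (cmp 5,0)
JNZ L1: taken
after SUB R0, 10: R0=11-10=1
after LOAD R0, [R1]: R0=M[8]=6
after ADD R0, 2: R0=6+2=8
after XOR R0, 19: R0=8^19=27
after ADD R1, 4: R1=8+4=12
after SUB R3, 1: R3=5-1=4
CMP R3, 0  (cmp 4,0)
JNZ L1: taken
after SUB R0, 10: R0=27-10=17
after LOAD R0, [R1]: R0=M[12]=13
after ADD R0, 2: R0=13+2=15
after XOR R0, 19: R0=15^19=28
after ADD R1, 4: R1=12+4=16
after SUB R3, 1: R3=4-1=3
CMP R3, 0  (cmp 3,0)
JNZ L1: taken
after SUB R0, 10: R0=28-10=18
after LOAD R0, [R1]: R0=M[16]=-4
after ADD R0, 2: R0=(-4)+2=-2
after XOR R0, 19: R0=(-2)^19=-19
after ADD R1, 4: R1=16+4=20
after SUB R3, 1: R3=3-1=2
CMP R3, 0  (cmp 2,0)
JNZ L1: taken
after SUB R0, 10: R0=(-19)-10=-29
after LOAD R0, [R1]: R0=M[20]=27
after ADD R0, 2: R0=27+2=29
after XOR R0, 19: R0=29^19=14
after ADD R1, 4: R1=20+4=24
after SUB R3, 1: R3=2-1=1
CMP R3, 0  (cmp 1,0)
JNZ L1: taken
after SUB R0, 10: R0=14-10=4
after LOAD R0, [R1]: R0=M[24]=-5
after ADD R0, 2: R0=(-5)+2=-3
after XOR R0, 19: R0=(-3)^19=-18
after ADD R1, 4: R1=24+4=28
after SUB R3, 1: R3=1-1=0
CMP R3, 0  (cmp 0,0)
JNZ L1: not taken
halt.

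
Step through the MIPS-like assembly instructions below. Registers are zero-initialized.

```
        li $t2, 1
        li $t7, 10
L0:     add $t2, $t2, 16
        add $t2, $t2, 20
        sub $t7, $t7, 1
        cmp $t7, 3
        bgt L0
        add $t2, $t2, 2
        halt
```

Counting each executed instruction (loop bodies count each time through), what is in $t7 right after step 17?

7

after li $t2, 1: $t2=1
after li $t7, 10: $t7=10
after add $t2, $t2, 16: $t2=1+16=17
after add $t2, $t2, 20: $t2=17+20=37
after sub $t7, $t7, 1: $t7=10-1=9
cmp $t7, 3  (cmp 9,3)
bgt L0: taken
after add $t2, $t2, 16: $t2=37+16=53
after add $t2, $t2, 20: $t2=53+20=73
after sub $t7, $t7, 1: $t7=9-1=8
cmp $t7, 3  (cmp 8,3)
bgt L0: taken
after add $t2, $t2, 16: $t2=73+16=89
after add $t2, $t2, 20: $t2=89+20=109
after sub $t7, $t7, 1: $t7=8-1=7
cmp $t7, 3  (cmp 7,3)
bgt L0: taken
After step 17: $t7 = 7.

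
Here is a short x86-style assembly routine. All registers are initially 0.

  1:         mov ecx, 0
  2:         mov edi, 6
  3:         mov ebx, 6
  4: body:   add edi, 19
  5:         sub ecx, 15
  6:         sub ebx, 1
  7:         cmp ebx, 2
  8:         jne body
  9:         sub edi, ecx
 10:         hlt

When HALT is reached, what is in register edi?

ecx=0
edi=6
ebx=6
edi=6+19=25
ecx=0-15=-15
ebx=6-1=5
cmp ebx, 2  (cmp 5,2)
jne body: taken
edi=25+19=44
ecx=(-15)-15=-30
ebx=5-1=4
cmp ebx, 2  (cmp 4,2)
jne body: taken
edi=44+19=63
ecx=(-30)-15=-45
ebx=4-1=3
cmp ebx, 2  (cmp 3,2)
jne body: taken
edi=63+19=82
ecx=(-45)-15=-60
ebx=3-1=2
cmp ebx, 2  (cmp 2,2)
jne body: not taken
edi=82-(-60)=142
halt.

142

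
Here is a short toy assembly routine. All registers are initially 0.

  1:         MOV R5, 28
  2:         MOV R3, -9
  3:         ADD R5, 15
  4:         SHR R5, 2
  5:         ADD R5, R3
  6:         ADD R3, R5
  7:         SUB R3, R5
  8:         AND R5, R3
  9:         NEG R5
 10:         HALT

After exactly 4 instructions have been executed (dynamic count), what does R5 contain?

after MOV R5, 28: R5=28
after MOV R3, -9: R3=-9
after ADD R5, 15: R5=28+15=43
after SHR R5, 2: R5=43>>2=10
After step 4: R5 = 10.

10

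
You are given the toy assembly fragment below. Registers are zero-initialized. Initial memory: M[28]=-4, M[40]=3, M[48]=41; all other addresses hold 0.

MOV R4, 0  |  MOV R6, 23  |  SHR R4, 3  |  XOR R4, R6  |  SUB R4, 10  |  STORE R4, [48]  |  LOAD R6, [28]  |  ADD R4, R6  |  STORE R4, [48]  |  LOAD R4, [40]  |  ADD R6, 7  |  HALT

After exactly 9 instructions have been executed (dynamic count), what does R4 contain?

after MOV R4, 0: R4=0
after MOV R6, 23: R6=23
after SHR R4, 3: R4=0>>3=0
after XOR R4, R6: R4=0^23=23
after SUB R4, 10: R4=23-10=13
STORE R4, [48] → M[48]=13
after LOAD R6, [28]: R6=M[28]=-4
after ADD R4, R6: R4=13+(-4)=9
STORE R4, [48] → M[48]=9
After step 9: R4 = 9.

9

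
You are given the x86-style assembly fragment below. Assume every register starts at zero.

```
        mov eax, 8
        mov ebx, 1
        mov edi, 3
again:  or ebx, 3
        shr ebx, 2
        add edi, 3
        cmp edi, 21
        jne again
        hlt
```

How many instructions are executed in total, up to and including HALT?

after mov eax, 8: eax=8
after mov ebx, 1: ebx=1
after mov edi, 3: edi=3
after or ebx, 3: ebx=1|3=3
after shr ebx, 2: ebx=3>>2=0
after add edi, 3: edi=3+3=6
cmp edi, 21  (cmp 6,21)
jne again: taken
after or ebx, 3: ebx=0|3=3
after shr ebx, 2: ebx=3>>2=0
after add edi, 3: edi=6+3=9
cmp edi, 21  (cmp 9,21)
jne again: taken
after or ebx, 3: ebx=0|3=3
after shr ebx, 2: ebx=3>>2=0
after add edi, 3: edi=9+3=12
cmp edi, 21  (cmp 12,21)
jne again: taken
after or ebx, 3: ebx=0|3=3
after shr ebx, 2: ebx=3>>2=0
after add edi, 3: edi=12+3=15
cmp edi, 21  (cmp 15,21)
jne again: taken
after or ebx, 3: ebx=0|3=3
after shr ebx, 2: ebx=3>>2=0
after add edi, 3: edi=15+3=18
cmp edi, 21  (cmp 18,21)
jne again: taken
after or ebx, 3: ebx=0|3=3
after shr ebx, 2: ebx=3>>2=0
after add edi, 3: edi=18+3=21
cmp edi, 21  (cmp 21,21)
jne again: not taken
halt.
Total executed instructions: 34.

34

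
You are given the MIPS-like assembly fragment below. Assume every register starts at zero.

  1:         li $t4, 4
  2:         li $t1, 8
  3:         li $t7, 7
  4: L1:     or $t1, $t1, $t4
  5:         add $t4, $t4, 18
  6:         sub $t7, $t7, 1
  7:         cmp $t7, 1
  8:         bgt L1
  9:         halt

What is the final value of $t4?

112

li $t4, 4 → $t4=4
li $t1, 8 → $t1=8
li $t7, 7 → $t7=7
or $t1, $t1, $t4 → $t1=8|4=12
add $t4, $t4, 18 → $t4=4+18=22
sub $t7, $t7, 1 → $t7=7-1=6
cmp $t7, 1  (cmp 6,1)
bgt L1: taken
or $t1, $t1, $t4 → $t1=12|22=30
add $t4, $t4, 18 → $t4=22+18=40
sub $t7, $t7, 1 → $t7=6-1=5
cmp $t7, 1  (cmp 5,1)
bgt L1: taken
or $t1, $t1, $t4 → $t1=30|40=62
add $t4, $t4, 18 → $t4=40+18=58
sub $t7, $t7, 1 → $t7=5-1=4
cmp $t7, 1  (cmp 4,1)
bgt L1: taken
or $t1, $t1, $t4 → $t1=62|58=62
add $t4, $t4, 18 → $t4=58+18=76
sub $t7, $t7, 1 → $t7=4-1=3
cmp $t7, 1  (cmp 3,1)
bgt L1: taken
or $t1, $t1, $t4 → $t1=62|76=126
add $t4, $t4, 18 → $t4=76+18=94
sub $t7, $t7, 1 → $t7=3-1=2
cmp $t7, 1  (cmp 2,1)
bgt L1: taken
or $t1, $t1, $t4 → $t1=126|94=126
add $t4, $t4, 18 → $t4=94+18=112
sub $t7, $t7, 1 → $t7=2-1=1
cmp $t7, 1  (cmp 1,1)
bgt L1: not taken
halt.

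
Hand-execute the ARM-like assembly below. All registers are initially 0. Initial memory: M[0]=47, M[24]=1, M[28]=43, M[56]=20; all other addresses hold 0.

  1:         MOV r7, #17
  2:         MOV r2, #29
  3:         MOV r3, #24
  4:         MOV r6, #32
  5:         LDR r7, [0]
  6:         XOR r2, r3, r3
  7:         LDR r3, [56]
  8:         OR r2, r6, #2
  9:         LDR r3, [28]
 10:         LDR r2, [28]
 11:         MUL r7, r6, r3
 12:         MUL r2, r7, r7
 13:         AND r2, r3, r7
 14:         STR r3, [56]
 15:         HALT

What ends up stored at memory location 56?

43

r7=17
r2=29
r3=24
r6=32
r7=M[0]=47
r2=24^24=0
r3=M[56]=20
r2=32|2=34
r3=M[28]=43
r2=M[28]=43
r7=32*43=1376
r2=1376*1376=1893376
r2=43&1376=32
STR r3, [56] → M[56]=43
halt.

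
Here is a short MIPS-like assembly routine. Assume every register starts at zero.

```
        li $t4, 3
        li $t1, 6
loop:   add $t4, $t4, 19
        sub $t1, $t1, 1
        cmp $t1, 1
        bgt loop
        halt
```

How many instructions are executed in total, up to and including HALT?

li $t4, 3 → $t4=3
li $t1, 6 → $t1=6
add $t4, $t4, 19 → $t4=3+19=22
sub $t1, $t1, 1 → $t1=6-1=5
cmp $t1, 1  (cmp 5,1)
bgt loop: taken
add $t4, $t4, 19 → $t4=22+19=41
sub $t1, $t1, 1 → $t1=5-1=4
cmp $t1, 1  (cmp 4,1)
bgt loop: taken
add $t4, $t4, 19 → $t4=41+19=60
sub $t1, $t1, 1 → $t1=4-1=3
cmp $t1, 1  (cmp 3,1)
bgt loop: taken
add $t4, $t4, 19 → $t4=60+19=79
sub $t1, $t1, 1 → $t1=3-1=2
cmp $t1, 1  (cmp 2,1)
bgt loop: taken
add $t4, $t4, 19 → $t4=79+19=98
sub $t1, $t1, 1 → $t1=2-1=1
cmp $t1, 1  (cmp 1,1)
bgt loop: not taken
halt.
Total executed instructions: 23.

23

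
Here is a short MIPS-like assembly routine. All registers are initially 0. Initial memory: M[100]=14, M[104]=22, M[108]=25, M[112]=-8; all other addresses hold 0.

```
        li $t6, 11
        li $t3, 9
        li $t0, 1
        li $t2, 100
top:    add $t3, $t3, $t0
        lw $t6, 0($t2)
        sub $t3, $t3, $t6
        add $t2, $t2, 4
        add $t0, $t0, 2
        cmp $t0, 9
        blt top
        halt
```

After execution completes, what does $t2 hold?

after li $t6, 11: $t6=11
after li $t3, 9: $t3=9
after li $t0, 1: $t0=1
after li $t2, 100: $t2=100
after add $t3, $t3, $t0: $t3=9+1=10
after lw $t6, 0($t2): $t6=M[100]=14
after sub $t3, $t3, $t6: $t3=10-14=-4
after add $t2, $t2, 4: $t2=100+4=104
after add $t0, $t0, 2: $t0=1+2=3
cmp $t0, 9  (cmp 3,9)
blt top: taken
after add $t3, $t3, $t0: $t3=(-4)+3=-1
after lw $t6, 0($t2): $t6=M[104]=22
after sub $t3, $t3, $t6: $t3=(-1)-22=-23
after add $t2, $t2, 4: $t2=104+4=108
after add $t0, $t0, 2: $t0=3+2=5
cmp $t0, 9  (cmp 5,9)
blt top: taken
after add $t3, $t3, $t0: $t3=(-23)+5=-18
after lw $t6, 0($t2): $t6=M[108]=25
after sub $t3, $t3, $t6: $t3=(-18)-25=-43
after add $t2, $t2, 4: $t2=108+4=112
after add $t0, $t0, 2: $t0=5+2=7
cmp $t0, 9  (cmp 7,9)
blt top: taken
after add $t3, $t3, $t0: $t3=(-43)+7=-36
after lw $t6, 0($t2): $t6=M[112]=-8
after sub $t3, $t3, $t6: $t3=(-36)-(-8)=-28
after add $t2, $t2, 4: $t2=112+4=116
after add $t0, $t0, 2: $t0=7+2=9
cmp $t0, 9  (cmp 9,9)
blt top: not taken
halt.

116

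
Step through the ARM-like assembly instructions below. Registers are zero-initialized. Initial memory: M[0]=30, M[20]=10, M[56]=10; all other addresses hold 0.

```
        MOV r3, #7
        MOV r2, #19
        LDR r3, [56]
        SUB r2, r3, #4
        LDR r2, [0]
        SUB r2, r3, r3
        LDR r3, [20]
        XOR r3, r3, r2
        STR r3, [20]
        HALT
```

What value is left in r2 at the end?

0

MOV r3, #7 → r3=7
MOV r2, #19 → r2=19
LDR r3, [56] → r3=M[56]=10
SUB r2, r3, #4 → r2=10-4=6
LDR r2, [0] → r2=M[0]=30
SUB r2, r3, r3 → r2=10-10=0
LDR r3, [20] → r3=M[20]=10
XOR r3, r3, r2 → r3=10^0=10
STR r3, [20] → M[20]=10
halt.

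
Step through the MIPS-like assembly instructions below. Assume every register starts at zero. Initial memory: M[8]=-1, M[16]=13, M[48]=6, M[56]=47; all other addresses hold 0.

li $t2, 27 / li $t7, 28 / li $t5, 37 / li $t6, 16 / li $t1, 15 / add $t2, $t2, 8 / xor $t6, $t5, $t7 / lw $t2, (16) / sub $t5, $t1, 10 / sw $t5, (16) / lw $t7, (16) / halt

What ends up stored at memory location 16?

5

$t2=27
$t7=28
$t5=37
$t6=16
$t1=15
$t2=27+8=35
$t6=37^28=57
$t2=M[16]=13
$t5=15-10=5
sw $t5, (16) → M[16]=5
$t7=M[16]=5
halt.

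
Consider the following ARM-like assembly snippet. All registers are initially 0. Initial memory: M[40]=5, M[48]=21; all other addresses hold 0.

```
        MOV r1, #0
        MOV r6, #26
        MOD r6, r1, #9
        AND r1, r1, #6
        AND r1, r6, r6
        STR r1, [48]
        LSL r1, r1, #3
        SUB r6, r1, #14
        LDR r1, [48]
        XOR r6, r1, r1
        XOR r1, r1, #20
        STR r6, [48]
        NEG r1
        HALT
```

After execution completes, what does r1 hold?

-20

MOV r1, #0 → r1=0
MOV r6, #26 → r6=26
MOD r6, r1, #9 → r6=0%9=0
AND r1, r1, #6 → r1=0&6=0
AND r1, r6, r6 → r1=0&0=0
STR r1, [48] → M[48]=0
LSL r1, r1, #3 → r1=0<<3=0
SUB r6, r1, #14 → r6=0-14=-14
LDR r1, [48] → r1=M[48]=0
XOR r6, r1, r1 → r6=0^0=0
XOR r1, r1, #20 → r1=0^20=20
STR r6, [48] → M[48]=0
NEG r1 → r1=-(20)=-20
halt.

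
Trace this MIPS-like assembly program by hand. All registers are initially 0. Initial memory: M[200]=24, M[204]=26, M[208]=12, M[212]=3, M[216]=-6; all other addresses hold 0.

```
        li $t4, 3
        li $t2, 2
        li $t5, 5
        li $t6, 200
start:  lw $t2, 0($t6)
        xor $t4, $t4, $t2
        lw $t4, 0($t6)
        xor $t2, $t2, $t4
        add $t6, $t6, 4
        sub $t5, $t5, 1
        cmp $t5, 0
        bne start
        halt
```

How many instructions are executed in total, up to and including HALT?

after li $t4, 3: $t4=3
after li $t2, 2: $t2=2
after li $t5, 5: $t5=5
after li $t6, 200: $t6=200
after lw $t2, 0($t6): $t2=M[200]=24
after xor $t4, $t4, $t2: $t4=3^24=27
after lw $t4, 0($t6): $t4=M[200]=24
after xor $t2, $t2, $t4: $t2=24^24=0
after add $t6, $t6, 4: $t6=200+4=204
after sub $t5, $t5, 1: $t5=5-1=4
cmp $t5, 0  (cmp 4,0)
bne start: taken
after lw $t2, 0($t6): $t2=M[204]=26
after xor $t4, $t4, $t2: $t4=24^26=2
after lw $t4, 0($t6): $t4=M[204]=26
after xor $t2, $t2, $t4: $t2=26^26=0
after add $t6, $t6, 4: $t6=204+4=208
after sub $t5, $t5, 1: $t5=4-1=3
cmp $t5, 0  (cmp 3,0)
bne start: taken
after lw $t2, 0($t6): $t2=M[208]=12
after xor $t4, $t4, $t2: $t4=26^12=22
after lw $t4, 0($t6): $t4=M[208]=12
after xor $t2, $t2, $t4: $t2=12^12=0
after add $t6, $t6, 4: $t6=208+4=212
after sub $t5, $t5, 1: $t5=3-1=2
cmp $t5, 0  (cmp 2,0)
bne start: taken
after lw $t2, 0($t6): $t2=M[212]=3
after xor $t4, $t4, $t2: $t4=12^3=15
after lw $t4, 0($t6): $t4=M[212]=3
after xor $t2, $t2, $t4: $t2=3^3=0
after add $t6, $t6, 4: $t6=212+4=216
after sub $t5, $t5, 1: $t5=2-1=1
cmp $t5, 0  (cmp 1,0)
bne start: taken
after lw $t2, 0($t6): $t2=M[216]=-6
after xor $t4, $t4, $t2: $t4=3^(-6)=-7
after lw $t4, 0($t6): $t4=M[216]=-6
after xor $t2, $t2, $t4: $t2=(-6)^(-6)=0
after add $t6, $t6, 4: $t6=216+4=220
after sub $t5, $t5, 1: $t5=1-1=0
cmp $t5, 0  (cmp 0,0)
bne start: not taken
halt.
Total executed instructions: 45.

45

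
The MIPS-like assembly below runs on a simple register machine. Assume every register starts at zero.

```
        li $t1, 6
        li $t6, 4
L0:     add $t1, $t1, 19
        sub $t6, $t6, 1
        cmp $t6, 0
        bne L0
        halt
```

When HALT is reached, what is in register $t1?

after li $t1, 6: $t1=6
after li $t6, 4: $t6=4
after add $t1, $t1, 19: $t1=6+19=25
after sub $t6, $t6, 1: $t6=4-1=3
cmp $t6, 0  (cmp 3,0)
bne L0: taken
after add $t1, $t1, 19: $t1=25+19=44
after sub $t6, $t6, 1: $t6=3-1=2
cmp $t6, 0  (cmp 2,0)
bne L0: taken
after add $t1, $t1, 19: $t1=44+19=63
after sub $t6, $t6, 1: $t6=2-1=1
cmp $t6, 0  (cmp 1,0)
bne L0: taken
after add $t1, $t1, 19: $t1=63+19=82
after sub $t6, $t6, 1: $t6=1-1=0
cmp $t6, 0  (cmp 0,0)
bne L0: not taken
halt.

82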